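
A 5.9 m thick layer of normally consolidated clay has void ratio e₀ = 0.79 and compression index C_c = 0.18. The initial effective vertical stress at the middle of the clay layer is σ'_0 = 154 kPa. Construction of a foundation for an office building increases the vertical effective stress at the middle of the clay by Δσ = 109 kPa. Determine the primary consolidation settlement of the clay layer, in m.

S_c ≈ 0.138 m

Final effective stress: σ'_f = σ'_0 + Δσ = 154 + 109 = 263 kPa.
Normally consolidated clay, so the full stress increment lies on the virgin compression line:
S_c = C_c·H/(1+e₀)·log₁₀(σ'_f/σ'_0) = 0.18×5.9/(1+0.79)×log₁₀(263/154)
    = 0.5933 × 0.23244 = 0.1379 m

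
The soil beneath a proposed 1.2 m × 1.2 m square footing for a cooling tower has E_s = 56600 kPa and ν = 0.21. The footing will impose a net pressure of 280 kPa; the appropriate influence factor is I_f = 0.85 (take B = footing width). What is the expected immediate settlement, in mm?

Immediate (elastic) settlement: S_e = q·B·(1−ν²)/E_s · I_f.
S_e = 280 × 1.2 × (1 − 0.21²) / 56600 × 0.85
    = 280 × 1.2 × 0.9559 / 56600 × 0.85
    = 0.004823 m = 4.823 mm

S_e ≈ 4.82 mm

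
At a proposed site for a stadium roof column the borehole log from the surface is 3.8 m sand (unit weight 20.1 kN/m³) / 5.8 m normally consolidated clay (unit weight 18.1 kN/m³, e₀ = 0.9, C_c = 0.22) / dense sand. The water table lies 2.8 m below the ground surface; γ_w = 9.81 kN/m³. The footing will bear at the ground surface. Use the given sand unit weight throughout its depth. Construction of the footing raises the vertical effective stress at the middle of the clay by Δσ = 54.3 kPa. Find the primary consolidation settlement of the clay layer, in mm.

Mid-depth of clay below the ground surface: z = 3.8 + 5.8/2 = 6.7 m.
Total vertical stress at mid-clay: σ_v = 20.1×3.8 + 18.1×2.9 = 128.87 kPa.
Pore pressure: u = 9.81×(6.7 − 2.8) = 38.259 kPa.
Initial effective stress: σ'_0 = σ_v − u = 128.87 − 38.259 = 90.611 kPa.
Final effective stress: σ'_f = σ'_0 + Δσ = 90.611 + 54.3 = 144.91 kPa.
Normally consolidated clay, so the full stress increment lies on the virgin compression line:
S_c = C_c·H/(1+e₀)·log₁₀(σ'_f/σ'_0) = 0.22×5.8/(1+0.9)×log₁₀(144.91/90.611)
    = 0.67158 × 0.20392 = 0.1369 m

S_c ≈ 137 mm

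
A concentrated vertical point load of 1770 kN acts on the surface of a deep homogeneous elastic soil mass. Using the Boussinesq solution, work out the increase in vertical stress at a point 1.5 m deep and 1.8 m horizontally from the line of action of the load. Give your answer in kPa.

Δσ_z ≈ 40.4 kPa

Boussinesq vertical stress below a point load on an elastic half-space:
Δσ_z = 3P/(2πz²) · [1 + (r/z)²]^(−5/2)
r/z = 1.8/1.5 = 1.2; [1+(r/z)²]^(−5/2) = 0.10753.
Δσ_z = 3×1770/(2π×1.5²) × 0.10753 = 375.61 × 0.10753 = 40.39 kPa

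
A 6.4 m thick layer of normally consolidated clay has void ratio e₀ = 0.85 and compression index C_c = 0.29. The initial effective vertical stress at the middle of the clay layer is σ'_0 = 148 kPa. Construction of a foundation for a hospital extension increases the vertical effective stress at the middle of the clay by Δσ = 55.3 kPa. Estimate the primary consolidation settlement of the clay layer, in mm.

S_c ≈ 138 mm

Final effective stress: σ'_f = σ'_0 + Δσ = 148 + 55.3 = 203.3 kPa.
Normally consolidated clay, so the full stress increment lies on the virgin compression line:
S_c = C_c·H/(1+e₀)·log₁₀(σ'_f/σ'_0) = 0.29×6.4/(1+0.85)×log₁₀(203.3/148)
    = 1.0032 × 0.13788 = 0.1383 m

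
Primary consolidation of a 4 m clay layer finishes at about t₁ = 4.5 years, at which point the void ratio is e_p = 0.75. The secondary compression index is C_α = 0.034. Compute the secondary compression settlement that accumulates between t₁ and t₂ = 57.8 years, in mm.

S_s ≈ 86.2 mm

Secondary compression: S_s = C_α·H/(1+e_p)·log₁₀(t₂/t₁)
S_s = 0.034×4/(1+0.75)×log₁₀(57.8/4.5)
    = 0.07771 × 1.109 = 0.08616 m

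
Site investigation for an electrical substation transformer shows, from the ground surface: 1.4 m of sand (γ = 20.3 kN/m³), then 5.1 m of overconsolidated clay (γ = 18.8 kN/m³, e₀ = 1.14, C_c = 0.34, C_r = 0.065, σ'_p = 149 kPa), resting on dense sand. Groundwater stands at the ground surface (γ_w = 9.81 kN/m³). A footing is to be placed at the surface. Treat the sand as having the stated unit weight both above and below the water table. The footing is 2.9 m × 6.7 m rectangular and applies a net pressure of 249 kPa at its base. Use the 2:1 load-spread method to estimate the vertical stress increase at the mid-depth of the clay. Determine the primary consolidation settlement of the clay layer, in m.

S_c ≈ 0.0684 m

Mid-depth of clay below the ground surface: z = 1.4 + 5.1/2 = 3.95 m.
Total vertical stress at mid-clay: σ_v = 20.3×1.4 + 18.8×2.55 = 76.36 kPa.
Pore pressure: u = 9.81×(3.95 − 0) = 38.75 kPa.
Initial effective stress: σ'_0 = σ_v − u = 76.36 − 38.75 = 37.61 kPa.
Stress increase at mid-clay by the 2:1 spreading method:
Δσ = qBL/((B+z)(L+z)) = 249×2.9×6.7/((2.9+3.95)(6.7+3.95)) = 66.318 kPa
Final effective stress: σ'_f = 37.61 + 66.318 = 103.93 kPa.
σ'_f = 103.93 ≤ σ'_p = 149 kPa, so the clay remains overconsolidated and only the recompression index applies:
S_c = C_r·H/(1+e₀)·log₁₀(σ'_f/σ'_0) = 0.065×5.1/2.14×log₁₀(103.93/37.61)
    = 0.15491 × 0.44144 = 0.06838 m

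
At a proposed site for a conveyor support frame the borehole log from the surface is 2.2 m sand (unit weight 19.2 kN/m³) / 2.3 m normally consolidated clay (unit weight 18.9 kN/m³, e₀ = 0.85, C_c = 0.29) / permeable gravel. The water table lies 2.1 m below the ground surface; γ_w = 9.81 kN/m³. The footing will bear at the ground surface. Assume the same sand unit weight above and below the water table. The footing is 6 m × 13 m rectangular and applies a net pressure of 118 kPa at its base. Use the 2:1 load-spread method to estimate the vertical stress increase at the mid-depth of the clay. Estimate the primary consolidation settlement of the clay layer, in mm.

Mid-depth of clay below the ground surface: z = 2.2 + 2.3/2 = 3.35 m.
Total vertical stress at mid-clay: σ_v = 19.2×2.2 + 18.9×1.15 = 63.975 kPa.
Pore pressure: u = 9.81×(3.35 − 2.1) = 12.263 kPa.
Initial effective stress: σ'_0 = σ_v − u = 63.975 − 12.263 = 51.712 kPa.
Stress increase at mid-clay by the 2:1 spreading method:
Δσ = qBL/((B+z)(L+z)) = 118×6×13/((6+3.35)(13+3.35)) = 60.207 kPa
Final effective stress: σ'_f = σ'_0 + Δσ = 51.712 + 60.207 = 111.92 kPa.
Normally consolidated clay, so the full stress increment lies on the virgin compression line:
S_c = C_c·H/(1+e₀)·log₁₀(σ'_f/σ'_0) = 0.29×2.3/(1+0.85)×log₁₀(111.92/51.712)
    = 0.36054 × 0.33532 = 0.1209 m

S_c ≈ 121 mm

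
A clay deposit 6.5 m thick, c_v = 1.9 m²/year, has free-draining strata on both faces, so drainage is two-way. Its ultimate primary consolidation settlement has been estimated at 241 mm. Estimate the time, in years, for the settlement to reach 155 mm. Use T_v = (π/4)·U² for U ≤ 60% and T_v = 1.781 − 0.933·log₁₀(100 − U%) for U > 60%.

Drainage path length: H_d = H/2 = 3.25 m (double drainage).
U = S(t)/S_ult = 155/241 = 0.6432.
U > 60%: T_v = 1.781 − 0.933·log₁₀(100 − 64.315) = 0.33253.
t = T_v·H_d²/c_v = 0.33253×3.25²/1.9 = 1.849 years.

t ≈ 1.85 years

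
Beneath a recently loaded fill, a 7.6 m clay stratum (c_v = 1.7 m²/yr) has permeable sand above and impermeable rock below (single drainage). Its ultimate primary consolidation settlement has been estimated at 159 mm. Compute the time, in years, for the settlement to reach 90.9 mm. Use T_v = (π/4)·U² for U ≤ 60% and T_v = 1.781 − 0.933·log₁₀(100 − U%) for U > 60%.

t ≈ 8.72 years

Drainage path length: H_d = H = 7.6 m (single drainage).
U = S(t)/S_ult = 90.9/159 = 0.5717.
U ≤ 60%: T_v = (π/4)·U² = (π/4)×0.5717² = 0.2567.
t = T_v·H_d²/c_v = 0.2567×7.6²/1.7 = 8.722 years.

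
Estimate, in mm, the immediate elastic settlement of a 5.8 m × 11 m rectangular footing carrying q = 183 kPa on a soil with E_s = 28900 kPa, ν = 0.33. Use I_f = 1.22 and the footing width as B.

Immediate (elastic) settlement: S_e = q·B·(1−ν²)/E_s · I_f.
S_e = 183 × 5.8 × (1 − 0.33²) / 28900 × 1.22
    = 183 × 5.8 × 0.8911 / 28900 × 1.22
    = 0.03993 m = 39.93 mm

S_e ≈ 39.9 mm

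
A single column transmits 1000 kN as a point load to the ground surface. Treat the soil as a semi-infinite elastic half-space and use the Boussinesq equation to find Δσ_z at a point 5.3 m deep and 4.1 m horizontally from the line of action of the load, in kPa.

Boussinesq vertical stress below a point load on an elastic half-space:
Δσ_z = 3P/(2πz²) · [1 + (r/z)²]^(−5/2)
r/z = 4.1/5.3 = 0.77358; [1+(r/z)²]^(−5/2) = 0.30957.
Δσ_z = 3×1000/(2π×5.3²) × 0.30957 = 16.998 × 0.30957 = 5.262 kPa

Δσ_z ≈ 5.26 kPa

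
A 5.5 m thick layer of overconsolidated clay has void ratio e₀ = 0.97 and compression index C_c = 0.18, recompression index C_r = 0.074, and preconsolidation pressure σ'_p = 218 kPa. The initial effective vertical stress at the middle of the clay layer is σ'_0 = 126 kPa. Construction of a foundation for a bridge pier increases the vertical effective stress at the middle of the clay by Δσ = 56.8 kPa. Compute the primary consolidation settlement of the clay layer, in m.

S_c ≈ 0.0334 m

Final effective stress: σ'_f = 126 + 56.8 = 182.8 kPa.
σ'_f = 182.8 ≤ σ'_p = 218 kPa, so the clay remains overconsolidated and only the recompression index applies:
S_c = C_r·H/(1+e₀)·log₁₀(σ'_f/σ'_0) = 0.074×5.5/1.97×log₁₀(182.8/126)
    = 0.2066 × 0.16161 = 0.03339 m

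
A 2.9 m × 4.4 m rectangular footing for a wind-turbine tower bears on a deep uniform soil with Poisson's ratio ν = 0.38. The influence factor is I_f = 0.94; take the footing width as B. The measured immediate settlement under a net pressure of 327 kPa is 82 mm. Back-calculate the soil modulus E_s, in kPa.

E_s ≈ 9300 kPa

S_e = q·B·(1−ν²)/E_s · I_f  ⇒  E_s = q·B·(1−ν²)·I_f / S_e.
E_s = 327 × 2.9 × 0.8556 × 0.94 / 0.082 = 9301 kPa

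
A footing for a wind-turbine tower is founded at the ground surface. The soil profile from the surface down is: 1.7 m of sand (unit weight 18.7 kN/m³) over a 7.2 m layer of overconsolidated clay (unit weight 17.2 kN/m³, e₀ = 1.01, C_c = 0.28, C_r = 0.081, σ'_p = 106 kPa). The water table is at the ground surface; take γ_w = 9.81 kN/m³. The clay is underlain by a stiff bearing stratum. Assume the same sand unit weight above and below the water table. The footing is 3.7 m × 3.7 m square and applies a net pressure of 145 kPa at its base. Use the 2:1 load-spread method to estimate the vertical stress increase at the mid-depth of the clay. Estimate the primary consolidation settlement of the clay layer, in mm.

S_c ≈ 58.2 mm

Mid-depth of clay below the ground surface: z = 1.7 + 7.2/2 = 5.3 m.
Total vertical stress at mid-clay: σ_v = 18.7×1.7 + 17.2×3.6 = 93.71 kPa.
Pore pressure: u = 9.81×(5.3 − 0) = 51.993 kPa.
Initial effective stress: σ'_0 = σ_v − u = 93.71 − 51.993 = 41.717 kPa.
Stress increase at mid-clay by the 2:1 spreading method:
Δσ = qBL/((B+z)(L+z)) = 145×3.7×3.7/((3.7+5.3)(3.7+5.3)) = 24.507 kPa
Final effective stress: σ'_f = 41.717 + 24.507 = 66.224 kPa.
σ'_f = 66.224 ≤ σ'_p = 106 kPa, so the clay remains overconsolidated and only the recompression index applies:
S_c = C_r·H/(1+e₀)·log₁₀(σ'_f/σ'_0) = 0.081×7.2/2.01×log₁₀(66.224/41.717)
    = 0.29015 × 0.2007 = 0.05823 m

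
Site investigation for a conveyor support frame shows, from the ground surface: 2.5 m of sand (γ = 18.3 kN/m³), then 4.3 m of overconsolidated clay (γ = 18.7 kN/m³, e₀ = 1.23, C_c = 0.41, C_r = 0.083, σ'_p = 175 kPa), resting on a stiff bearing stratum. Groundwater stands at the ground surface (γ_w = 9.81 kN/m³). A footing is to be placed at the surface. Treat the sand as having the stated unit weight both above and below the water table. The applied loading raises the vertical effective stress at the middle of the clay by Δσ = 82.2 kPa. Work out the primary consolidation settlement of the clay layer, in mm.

S_c ≈ 77.2 mm

Mid-depth of clay below the ground surface: z = 2.5 + 4.3/2 = 4.65 m.
Total vertical stress at mid-clay: σ_v = 18.3×2.5 + 18.7×2.15 = 85.955 kPa.
Pore pressure: u = 9.81×(4.65 − 0) = 45.617 kPa.
Initial effective stress: σ'_0 = σ_v − u = 85.955 − 45.617 = 40.338 kPa.
Final effective stress: σ'_f = 40.338 + 82.2 = 122.54 kPa.
σ'_f = 122.54 ≤ σ'_p = 175 kPa, so the clay remains overconsolidated and only the recompression index applies:
S_c = C_r·H/(1+e₀)·log₁₀(σ'_f/σ'_0) = 0.083×4.3/2.23×log₁₀(122.54/40.338)
    = 0.16005 × 0.48256 = 0.07723 m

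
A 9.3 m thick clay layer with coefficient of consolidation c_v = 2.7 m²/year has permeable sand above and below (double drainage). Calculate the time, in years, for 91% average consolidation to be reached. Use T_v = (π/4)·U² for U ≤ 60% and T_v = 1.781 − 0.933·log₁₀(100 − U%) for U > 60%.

Drainage path length: H_d = H/2 = 4.65 m (double drainage).
U > 60%: T_v = 1.781 − 0.933·log₁₀(100 − 91) = 0.89069.
t = T_v·H_d²/c_v = 0.89069×4.65²/2.7 = 7.133 years.

t ≈ 7.13 years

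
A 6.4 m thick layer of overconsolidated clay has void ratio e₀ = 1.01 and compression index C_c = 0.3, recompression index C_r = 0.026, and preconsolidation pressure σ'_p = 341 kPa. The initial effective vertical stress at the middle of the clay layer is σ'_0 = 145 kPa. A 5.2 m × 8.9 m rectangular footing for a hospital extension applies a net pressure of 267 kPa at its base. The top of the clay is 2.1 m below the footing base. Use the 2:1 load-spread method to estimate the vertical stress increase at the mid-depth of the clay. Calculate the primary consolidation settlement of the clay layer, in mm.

Mid-depth of clay below the footing base: z = 2.1 + 6.4/2 = 5.3 m.
Stress increase at mid-clay by the 2:1 spreading method:
Δσ = qBL/((B+z)(L+z)) = 267×5.2×8.9/((5.2+5.3)(8.9+5.3)) = 82.876 kPa
Final effective stress: σ'_f = 145 + 82.876 = 227.88 kPa.
σ'_f = 227.88 ≤ σ'_p = 341 kPa, so the clay remains overconsolidated and only the recompression index applies:
S_c = C_r·H/(1+e₀)·log₁₀(σ'_f/σ'_0) = 0.026×6.4/2.01×log₁₀(227.88/145)
    = 0.082787 × 0.19634 = 0.01625 m

S_c ≈ 16.3 mm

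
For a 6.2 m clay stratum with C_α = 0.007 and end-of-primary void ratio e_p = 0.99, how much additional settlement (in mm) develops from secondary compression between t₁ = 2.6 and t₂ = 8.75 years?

Secondary compression: S_s = C_α·H/(1+e_p)·log₁₀(t₂/t₁)
S_s = 0.007×6.2/(1+0.99)×log₁₀(8.75/2.6)
    = 0.02181 × 0.527 = 0.01149 m

S_s ≈ 11.5 mm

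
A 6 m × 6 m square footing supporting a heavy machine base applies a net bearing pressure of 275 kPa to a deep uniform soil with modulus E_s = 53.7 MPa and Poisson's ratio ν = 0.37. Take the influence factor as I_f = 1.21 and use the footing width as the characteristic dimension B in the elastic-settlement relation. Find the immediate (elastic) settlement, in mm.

S_e ≈ 32.1 mm

Immediate (elastic) settlement: S_e = q·B·(1−ν²)/E_s · I_f.
E_s = 53.7 MPa = 53700 kPa.
S_e = 275 × 6 × (1 − 0.37²) / 53700 × 1.21
    = 275 × 6 × 0.8631 / 53700 × 1.21
    = 0.03209 m = 32.09 mm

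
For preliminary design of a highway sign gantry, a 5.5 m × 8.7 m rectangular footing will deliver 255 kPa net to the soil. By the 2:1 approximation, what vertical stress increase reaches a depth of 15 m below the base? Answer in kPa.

By the 2:1 method the load spreads at 1 horizontal : 2 vertical, so at depth z the loaded area has grown by z in each plan dimension:
Δσ = qBL/((B+z)(L+z)) = 255×5.5×8.7/((5.5+15)(8.7+15)) = 25.114 kPa

Δσ_z ≈ 25.1 kPa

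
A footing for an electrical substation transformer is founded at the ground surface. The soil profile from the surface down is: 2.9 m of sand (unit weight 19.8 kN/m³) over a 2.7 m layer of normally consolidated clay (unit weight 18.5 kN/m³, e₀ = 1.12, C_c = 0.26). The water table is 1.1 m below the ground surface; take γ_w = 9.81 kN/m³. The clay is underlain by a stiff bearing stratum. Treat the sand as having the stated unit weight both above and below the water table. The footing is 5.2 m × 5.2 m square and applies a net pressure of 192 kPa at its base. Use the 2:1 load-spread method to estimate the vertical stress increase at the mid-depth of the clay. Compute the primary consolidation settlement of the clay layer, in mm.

Mid-depth of clay below the ground surface: z = 2.9 + 2.7/2 = 4.25 m.
Total vertical stress at mid-clay: σ_v = 19.8×2.9 + 18.5×1.35 = 82.395 kPa.
Pore pressure: u = 9.81×(4.25 − 1.1) = 30.902 kPa.
Initial effective stress: σ'_0 = σ_v − u = 82.395 − 30.902 = 51.493 kPa.
Stress increase at mid-clay by the 2:1 spreading method:
Δσ = qBL/((B+z)(L+z)) = 192×5.2×5.2/((5.2+4.25)(5.2+4.25)) = 58.136 kPa
Final effective stress: σ'_f = σ'_0 + Δσ = 51.493 + 58.136 = 109.63 kPa.
Normally consolidated clay, so the full stress increment lies on the virgin compression line:
S_c = C_c·H/(1+e₀)·log₁₀(σ'_f/σ'_0) = 0.26×2.7/(1+1.12)×log₁₀(109.63/51.493)
    = 0.33113 × 0.32818 = 0.1087 m

S_c ≈ 109 mm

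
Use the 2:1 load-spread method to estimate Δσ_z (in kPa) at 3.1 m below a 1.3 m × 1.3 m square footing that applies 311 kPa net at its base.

Δσ_z ≈ 27.1 kPa

By the 2:1 method the load spreads at 1 horizontal : 2 vertical, so at depth z the loaded area has grown by z in each plan dimension:
Δσ = qBL/((B+z)(L+z)) = 311×1.3×1.3/((1.3+3.1)(1.3+3.1)) = 27.148 kPa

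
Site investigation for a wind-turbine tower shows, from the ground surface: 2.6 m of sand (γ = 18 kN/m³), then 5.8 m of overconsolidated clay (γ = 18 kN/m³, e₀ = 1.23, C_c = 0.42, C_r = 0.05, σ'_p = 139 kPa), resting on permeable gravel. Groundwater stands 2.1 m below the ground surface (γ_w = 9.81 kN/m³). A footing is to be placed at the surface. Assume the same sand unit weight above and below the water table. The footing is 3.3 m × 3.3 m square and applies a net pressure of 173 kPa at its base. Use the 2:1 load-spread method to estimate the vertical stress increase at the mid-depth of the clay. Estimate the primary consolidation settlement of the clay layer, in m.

S_c ≈ 0.0178 m

Mid-depth of clay below the ground surface: z = 2.6 + 5.8/2 = 5.5 m.
Total vertical stress at mid-clay: σ_v = 18×2.6 + 18×2.9 = 99 kPa.
Pore pressure: u = 9.81×(5.5 − 2.1) = 33.354 kPa.
Initial effective stress: σ'_0 = σ_v − u = 99 − 33.354 = 65.646 kPa.
Stress increase at mid-clay by the 2:1 spreading method:
Δσ = qBL/((B+z)(L+z)) = 173×3.3×3.3/((3.3+5.5)(3.3+5.5)) = 24.328 kPa
Final effective stress: σ'_f = 65.646 + 24.328 = 89.974 kPa.
σ'_f = 89.974 ≤ σ'_p = 139 kPa, so the clay remains overconsolidated and only the recompression index applies:
S_c = C_r·H/(1+e₀)·log₁₀(σ'_f/σ'_0) = 0.05×5.8/2.23×log₁₀(89.974/65.646)
    = 0.13005 × 0.13691 = 0.0178 m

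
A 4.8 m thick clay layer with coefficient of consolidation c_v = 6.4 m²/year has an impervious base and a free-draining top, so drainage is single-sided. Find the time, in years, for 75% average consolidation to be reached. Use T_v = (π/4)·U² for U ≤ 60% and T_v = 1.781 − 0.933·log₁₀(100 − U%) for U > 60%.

Drainage path length: H_d = H = 4.8 m (single drainage).
U > 60%: T_v = 1.781 − 0.933·log₁₀(100 − 75) = 0.47672.
t = T_v·H_d²/c_v = 0.47672×4.8²/6.4 = 1.716 years.

t ≈ 1.72 years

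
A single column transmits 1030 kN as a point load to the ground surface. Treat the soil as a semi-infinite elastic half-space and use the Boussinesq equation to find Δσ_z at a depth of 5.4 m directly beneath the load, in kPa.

Boussinesq vertical stress below a point load on an elastic half-space:
Δσ_z = 3P/(2πz²) · [1 + (r/z)²]^(−5/2)
r/z = 0/5.4 = 0; [1+(r/z)²]^(−5/2) = 1.
Δσ_z = 3×1030/(2π×5.4²) × 1 = 16.865 × 1 = 16.86 kPa

Δσ_z ≈ 16.9 kPa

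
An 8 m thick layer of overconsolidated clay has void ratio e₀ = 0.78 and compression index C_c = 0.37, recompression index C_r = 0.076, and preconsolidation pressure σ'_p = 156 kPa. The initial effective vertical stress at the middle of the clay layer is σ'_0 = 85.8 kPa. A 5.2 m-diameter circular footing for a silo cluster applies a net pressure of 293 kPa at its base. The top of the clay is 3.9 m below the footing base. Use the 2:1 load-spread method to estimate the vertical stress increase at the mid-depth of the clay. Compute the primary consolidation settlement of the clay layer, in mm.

Mid-depth of clay below the footing base: z = 3.9 + 8/2 = 7.9 m.
Stress increase at mid-clay by the 2:1 spreading method:
Δσ ≈ qD²/(D+z)² = 293×5.2²/(5.2+7.9)² = 46.167 kPa
Final effective stress: σ'_f = 85.8 + 46.167 = 131.97 kPa.
σ'_f = 131.97 ≤ σ'_p = 156 kPa, so the clay remains overconsolidated and only the recompression index applies:
S_c = C_r·H/(1+e₀)·log₁₀(σ'_f/σ'_0) = 0.076×8/1.78×log₁₀(131.97/85.8)
    = 0.34157 × 0.18699 = 0.06387 m

S_c ≈ 63.9 mm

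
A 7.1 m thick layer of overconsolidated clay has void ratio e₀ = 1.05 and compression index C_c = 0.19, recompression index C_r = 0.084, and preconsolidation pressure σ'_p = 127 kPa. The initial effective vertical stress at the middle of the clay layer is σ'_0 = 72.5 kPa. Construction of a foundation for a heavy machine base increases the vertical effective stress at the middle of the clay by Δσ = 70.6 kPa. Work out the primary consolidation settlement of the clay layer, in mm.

Final effective stress: σ'_f = 72.5 + 70.6 = 143.1 kPa.
σ'_f = 143.1 > σ'_p = 127 kPa, so the stress path crosses the preconsolidation pressure — recompression up to σ'_p, then virgin compression beyond:
S_c = H/(1+e₀)·[C_r·log₁₀(σ'_p/σ'_0) + C_c·log₁₀(σ'_f/σ'_p)]
    = 7.1/2.05 × [0.084×log₁₀(127/72.5) + 0.19×log₁₀(143.1/127)]
    = 3.4634 × [0.020451 + 0.0098488] = 0.1049 m

S_c ≈ 105 mm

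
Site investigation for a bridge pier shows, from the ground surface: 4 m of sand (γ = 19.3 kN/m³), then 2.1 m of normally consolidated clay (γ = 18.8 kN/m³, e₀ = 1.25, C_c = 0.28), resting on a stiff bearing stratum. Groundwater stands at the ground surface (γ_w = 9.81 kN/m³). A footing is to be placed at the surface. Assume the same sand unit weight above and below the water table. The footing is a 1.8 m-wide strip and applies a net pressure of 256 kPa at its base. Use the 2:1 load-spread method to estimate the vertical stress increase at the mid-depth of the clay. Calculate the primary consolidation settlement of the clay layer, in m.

S_c ≈ 0.1 m

Mid-depth of clay below the ground surface: z = 4 + 2.1/2 = 5.05 m.
Total vertical stress at mid-clay: σ_v = 19.3×4 + 18.8×1.05 = 96.94 kPa.
Pore pressure: u = 9.81×(5.05 − 0) = 49.541 kPa.
Initial effective stress: σ'_0 = σ_v − u = 96.94 − 49.541 = 47.399 kPa.
Stress increase at mid-clay by the 2:1 spreading method:
Δσ = qB/(B+z) = 256×1.8/(1.8+5.05) = 67.27 kPa
Final effective stress: σ'_f = σ'_0 + Δσ = 47.399 + 67.27 = 114.67 kPa.
Normally consolidated clay, so the full stress increment lies on the virgin compression line:
S_c = C_c·H/(1+e₀)·log₁₀(σ'_f/σ'_0) = 0.28×2.1/(1+1.25)×log₁₀(114.67/47.399)
    = 0.26133 × 0.38368 = 0.1003 m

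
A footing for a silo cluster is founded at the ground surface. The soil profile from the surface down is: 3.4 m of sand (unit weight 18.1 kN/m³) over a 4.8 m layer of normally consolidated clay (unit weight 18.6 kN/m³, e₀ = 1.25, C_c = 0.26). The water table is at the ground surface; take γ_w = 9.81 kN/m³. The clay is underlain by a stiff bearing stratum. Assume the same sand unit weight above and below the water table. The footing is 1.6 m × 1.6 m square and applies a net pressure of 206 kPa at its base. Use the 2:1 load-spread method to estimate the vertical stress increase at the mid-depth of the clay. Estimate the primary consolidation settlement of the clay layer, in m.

S_c ≈ 0.043 m

Mid-depth of clay below the ground surface: z = 3.4 + 4.8/2 = 5.8 m.
Total vertical stress at mid-clay: σ_v = 18.1×3.4 + 18.6×2.4 = 106.18 kPa.
Pore pressure: u = 9.81×(5.8 − 0) = 56.898 kPa.
Initial effective stress: σ'_0 = σ_v − u = 106.18 − 56.898 = 49.282 kPa.
Stress increase at mid-clay by the 2:1 spreading method:
Δσ = qBL/((B+z)(L+z)) = 206×1.6×1.6/((1.6+5.8)(1.6+5.8)) = 9.6304 kPa
Final effective stress: σ'_f = σ'_0 + Δσ = 49.282 + 9.6304 = 58.912 kPa.
Normally consolidated clay, so the full stress increment lies on the virgin compression line:
S_c = C_c·H/(1+e₀)·log₁₀(σ'_f/σ'_0) = 0.26×4.8/(1+1.25)×log₁₀(58.912/49.282)
    = 0.55467 × 0.077515 = 0.043 m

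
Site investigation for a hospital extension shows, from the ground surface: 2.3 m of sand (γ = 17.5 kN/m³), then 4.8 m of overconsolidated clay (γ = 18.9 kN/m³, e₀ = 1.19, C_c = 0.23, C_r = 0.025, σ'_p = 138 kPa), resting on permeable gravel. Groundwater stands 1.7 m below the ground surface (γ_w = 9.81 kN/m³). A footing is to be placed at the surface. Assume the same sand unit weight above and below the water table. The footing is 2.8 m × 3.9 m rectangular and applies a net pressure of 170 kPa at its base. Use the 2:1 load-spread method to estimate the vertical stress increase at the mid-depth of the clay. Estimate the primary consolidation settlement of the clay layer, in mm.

S_c ≈ 9.84 mm

Mid-depth of clay below the ground surface: z = 2.3 + 4.8/2 = 4.7 m.
Total vertical stress at mid-clay: σ_v = 17.5×2.3 + 18.9×2.4 = 85.61 kPa.
Pore pressure: u = 9.81×(4.7 − 1.7) = 29.43 kPa.
Initial effective stress: σ'_0 = σ_v − u = 85.61 − 29.43 = 56.18 kPa.
Stress increase at mid-clay by the 2:1 spreading method:
Δσ = qBL/((B+z)(L+z)) = 170×2.8×3.9/((2.8+4.7)(3.9+4.7)) = 28.781 kPa
Final effective stress: σ'_f = 56.18 + 28.781 = 84.961 kPa.
σ'_f = 84.961 ≤ σ'_p = 138 kPa, so the clay remains overconsolidated and only the recompression index applies:
S_c = C_r·H/(1+e₀)·log₁₀(σ'_f/σ'_0) = 0.025×4.8/2.19×log₁₀(84.961/56.18)
    = 0.054795 × 0.17964 = 0.009843 m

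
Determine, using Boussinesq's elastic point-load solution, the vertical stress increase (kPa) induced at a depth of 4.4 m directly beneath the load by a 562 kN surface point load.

Boussinesq vertical stress below a point load on an elastic half-space:
Δσ_z = 3P/(2πz²) · [1 + (r/z)²]^(−5/2)
r/z = 0/4.4 = 0; [1+(r/z)²]^(−5/2) = 1.
Δσ_z = 3×562/(2π×4.4²) × 1 = 13.86 × 1 = 13.86 kPa

Δσ_z ≈ 13.9 kPa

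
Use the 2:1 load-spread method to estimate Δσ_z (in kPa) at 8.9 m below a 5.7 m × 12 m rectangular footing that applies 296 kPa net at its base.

Δσ_z ≈ 66.4 kPa

By the 2:1 method the load spreads at 1 horizontal : 2 vertical, so at depth z the loaded area has grown by z in each plan dimension:
Δσ = qBL/((B+z)(L+z)) = 296×5.7×12/((5.7+8.9)(12+8.9)) = 66.351 kPa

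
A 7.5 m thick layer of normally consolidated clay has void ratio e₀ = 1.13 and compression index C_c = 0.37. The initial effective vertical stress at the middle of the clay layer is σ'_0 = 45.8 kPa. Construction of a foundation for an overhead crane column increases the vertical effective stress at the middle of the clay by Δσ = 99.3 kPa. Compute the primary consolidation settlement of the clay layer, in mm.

Final effective stress: σ'_f = σ'_0 + Δσ = 45.8 + 99.3 = 145.1 kPa.
Normally consolidated clay, so the full stress increment lies on the virgin compression line:
S_c = C_c·H/(1+e₀)·log₁₀(σ'_f/σ'_0) = 0.37×7.5/(1+1.13)×log₁₀(145.1/45.8)
    = 1.3028 × 0.5008 = 0.6524 m

S_c ≈ 652 mm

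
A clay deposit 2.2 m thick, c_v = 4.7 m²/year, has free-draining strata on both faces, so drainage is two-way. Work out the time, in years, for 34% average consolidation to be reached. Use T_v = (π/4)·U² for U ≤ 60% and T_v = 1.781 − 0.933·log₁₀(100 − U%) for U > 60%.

Drainage path length: H_d = H/2 = 1.1 m (double drainage).
U ≤ 60%: T_v = (π/4)·U² = (π/4)×0.34² = 0.090792.
t = T_v·H_d²/c_v = 0.090792×1.1²/4.7 = 0.02337 years.

t ≈ 0.0234 years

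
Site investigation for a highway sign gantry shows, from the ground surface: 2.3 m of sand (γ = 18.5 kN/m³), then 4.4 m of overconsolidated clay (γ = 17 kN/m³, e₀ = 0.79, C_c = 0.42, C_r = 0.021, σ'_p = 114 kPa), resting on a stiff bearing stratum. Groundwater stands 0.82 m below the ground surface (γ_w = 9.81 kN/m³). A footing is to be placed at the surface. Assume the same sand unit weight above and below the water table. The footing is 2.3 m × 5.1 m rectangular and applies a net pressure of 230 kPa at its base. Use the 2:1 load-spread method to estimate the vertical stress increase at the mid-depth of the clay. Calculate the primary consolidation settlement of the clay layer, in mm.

S_c ≈ 14.9 mm

Mid-depth of clay below the ground surface: z = 2.3 + 4.4/2 = 4.5 m.
Total vertical stress at mid-clay: σ_v = 18.5×2.3 + 17×2.2 = 79.95 kPa.
Pore pressure: u = 9.81×(4.5 − 0.82) = 36.101 kPa.
Initial effective stress: σ'_0 = σ_v − u = 79.95 − 36.101 = 43.849 kPa.
Stress increase at mid-clay by the 2:1 spreading method:
Δσ = qBL/((B+z)(L+z)) = 230×2.3×5.1/((2.3+4.5)(5.1+4.5)) = 41.328 kPa
Final effective stress: σ'_f = 43.849 + 41.328 = 85.177 kPa.
σ'_f = 85.177 ≤ σ'_p = 114 kPa, so the clay remains overconsolidated and only the recompression index applies:
S_c = C_r·H/(1+e₀)·log₁₀(σ'_f/σ'_0) = 0.021×4.4/1.79×log₁₀(85.177/43.849)
    = 0.05162 × 0.28836 = 0.01489 m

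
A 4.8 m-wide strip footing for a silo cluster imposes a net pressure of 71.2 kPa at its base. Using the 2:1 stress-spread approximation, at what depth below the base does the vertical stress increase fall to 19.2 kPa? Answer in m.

2:1 spreading — at depth z the loaded area has grown by z in each plan dimension:
qB/(B+z) = Δσ_z ⇒ z = qB/Δσ_z − B = 71.2×4.8/19.2 − 4.8 = 13 m

z ≈ 13 m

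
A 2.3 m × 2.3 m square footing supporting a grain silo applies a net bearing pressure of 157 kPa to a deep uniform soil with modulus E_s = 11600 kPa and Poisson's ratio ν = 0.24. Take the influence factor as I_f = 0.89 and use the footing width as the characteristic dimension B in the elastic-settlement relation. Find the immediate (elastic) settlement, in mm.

Immediate (elastic) settlement: S_e = q·B·(1−ν²)/E_s · I_f.
S_e = 157 × 2.3 × (1 − 0.24²) / 11600 × 0.89
    = 157 × 2.3 × 0.9424 / 11600 × 0.89
    = 0.02611 m = 26.11 mm

S_e ≈ 26.1 mm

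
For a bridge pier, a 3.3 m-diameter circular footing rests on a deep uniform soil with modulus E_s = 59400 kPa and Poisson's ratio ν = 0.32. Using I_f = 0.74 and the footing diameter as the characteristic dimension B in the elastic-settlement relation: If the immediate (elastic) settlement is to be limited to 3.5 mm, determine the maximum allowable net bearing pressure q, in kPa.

q ≈ 94.8 kPa

S_e = q·B·(1−ν²)/E_s · I_f  ⇒  q = S_e·E_s / (B·(1−ν²)·I_f).
q = 0.0035 × 59400 / (3.3 × 0.8976 × 0.74) = 94.85 kPa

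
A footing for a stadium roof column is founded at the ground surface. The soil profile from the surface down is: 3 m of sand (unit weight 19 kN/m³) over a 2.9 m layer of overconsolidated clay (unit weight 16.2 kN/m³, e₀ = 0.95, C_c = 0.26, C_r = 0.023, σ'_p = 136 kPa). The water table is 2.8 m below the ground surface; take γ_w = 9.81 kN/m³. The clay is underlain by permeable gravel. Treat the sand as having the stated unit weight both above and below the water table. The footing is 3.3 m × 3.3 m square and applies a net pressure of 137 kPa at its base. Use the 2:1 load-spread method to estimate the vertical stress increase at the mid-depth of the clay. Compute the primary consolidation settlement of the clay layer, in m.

S_c ≈ 0.00485 m

Mid-depth of clay below the ground surface: z = 3 + 2.9/2 = 4.45 m.
Total vertical stress at mid-clay: σ_v = 19×3 + 16.2×1.45 = 80.49 kPa.
Pore pressure: u = 9.81×(4.45 − 2.8) = 16.186 kPa.
Initial effective stress: σ'_0 = σ_v − u = 80.49 − 16.186 = 64.304 kPa.
Stress increase at mid-clay by the 2:1 spreading method:
Δσ = qBL/((B+z)(L+z)) = 137×3.3×3.3/((3.3+4.45)(3.3+4.45)) = 24.84 kPa
Final effective stress: σ'_f = 64.304 + 24.84 = 89.144 kPa.
σ'_f = 89.144 ≤ σ'_p = 136 kPa, so the clay remains overconsolidated and only the recompression index applies:
S_c = C_r·H/(1+e₀)·log₁₀(σ'_f/σ'_0) = 0.023×2.9/1.95×log₁₀(89.144/64.304)
    = 0.034206 × 0.14185 = 0.004852 m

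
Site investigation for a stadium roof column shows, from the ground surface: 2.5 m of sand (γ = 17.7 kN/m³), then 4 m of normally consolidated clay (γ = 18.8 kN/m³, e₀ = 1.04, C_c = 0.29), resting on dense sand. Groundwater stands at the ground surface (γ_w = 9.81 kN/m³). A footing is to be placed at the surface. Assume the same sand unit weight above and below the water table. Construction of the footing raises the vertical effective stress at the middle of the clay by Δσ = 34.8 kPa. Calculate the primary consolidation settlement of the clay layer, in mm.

S_c ≈ 161 mm

Mid-depth of clay below the ground surface: z = 2.5 + 4/2 = 4.5 m.
Total vertical stress at mid-clay: σ_v = 17.7×2.5 + 18.8×2 = 81.85 kPa.
Pore pressure: u = 9.81×(4.5 − 0) = 44.145 kPa.
Initial effective stress: σ'_0 = σ_v − u = 81.85 − 44.145 = 37.705 kPa.
Final effective stress: σ'_f = σ'_0 + Δσ = 37.705 + 34.8 = 72.505 kPa.
Normally consolidated clay, so the full stress increment lies on the virgin compression line:
S_c = C_c·H/(1+e₀)·log₁₀(σ'_f/σ'_0) = 0.29×4/(1+1.04)×log₁₀(72.505/37.705)
    = 0.56863 × 0.28397 = 0.1615 m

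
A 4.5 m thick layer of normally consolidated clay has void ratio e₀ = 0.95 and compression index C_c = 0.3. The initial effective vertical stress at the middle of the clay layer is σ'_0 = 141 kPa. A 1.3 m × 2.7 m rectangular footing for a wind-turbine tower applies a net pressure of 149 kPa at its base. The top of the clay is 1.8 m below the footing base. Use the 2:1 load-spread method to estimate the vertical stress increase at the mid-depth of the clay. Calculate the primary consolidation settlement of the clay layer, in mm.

Mid-depth of clay below the footing base: z = 1.8 + 4.5/2 = 4.05 m.
Stress increase at mid-clay by the 2:1 spreading method:
Δσ = qBL/((B+z)(L+z)) = 149×1.3×2.7/((1.3+4.05)(2.7+4.05)) = 14.482 kPa
Final effective stress: σ'_f = σ'_0 + Δσ = 141 + 14.482 = 155.48 kPa.
Normally consolidated clay, so the full stress increment lies on the virgin compression line:
S_c = C_c·H/(1+e₀)·log₁₀(σ'_f/σ'_0) = 0.3×4.5/(1+0.95)×log₁₀(155.48/141)
    = 0.69231 × 0.042455 = 0.02939 m

S_c ≈ 29.4 mm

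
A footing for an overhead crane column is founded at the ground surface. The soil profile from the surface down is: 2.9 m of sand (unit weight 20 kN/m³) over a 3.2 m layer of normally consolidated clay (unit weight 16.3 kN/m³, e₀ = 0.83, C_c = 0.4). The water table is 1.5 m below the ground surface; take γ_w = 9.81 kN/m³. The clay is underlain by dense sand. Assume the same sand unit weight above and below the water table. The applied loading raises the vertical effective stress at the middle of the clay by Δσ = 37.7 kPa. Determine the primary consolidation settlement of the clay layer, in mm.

S_c ≈ 159 mm

Mid-depth of clay below the ground surface: z = 2.9 + 3.2/2 = 4.5 m.
Total vertical stress at mid-clay: σ_v = 20×2.9 + 16.3×1.6 = 84.08 kPa.
Pore pressure: u = 9.81×(4.5 − 1.5) = 29.43 kPa.
Initial effective stress: σ'_0 = σ_v − u = 84.08 − 29.43 = 54.65 kPa.
Final effective stress: σ'_f = σ'_0 + Δσ = 54.65 + 37.7 = 92.35 kPa.
Normally consolidated clay, so the full stress increment lies on the virgin compression line:
S_c = C_c·H/(1+e₀)·log₁₀(σ'_f/σ'_0) = 0.4×3.2/(1+0.83)×log₁₀(92.35/54.65)
    = 0.69945 × 0.22785 = 0.1594 m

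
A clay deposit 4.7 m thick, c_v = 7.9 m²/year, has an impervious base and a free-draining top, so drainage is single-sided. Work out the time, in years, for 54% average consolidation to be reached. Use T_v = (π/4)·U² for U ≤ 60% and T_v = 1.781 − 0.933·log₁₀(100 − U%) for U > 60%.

Drainage path length: H_d = H = 4.7 m (single drainage).
U ≤ 60%: T_v = (π/4)·U² = (π/4)×0.54² = 0.22902.
t = T_v·H_d²/c_v = 0.22902×4.7²/7.9 = 0.6404 years.

t ≈ 0.64 years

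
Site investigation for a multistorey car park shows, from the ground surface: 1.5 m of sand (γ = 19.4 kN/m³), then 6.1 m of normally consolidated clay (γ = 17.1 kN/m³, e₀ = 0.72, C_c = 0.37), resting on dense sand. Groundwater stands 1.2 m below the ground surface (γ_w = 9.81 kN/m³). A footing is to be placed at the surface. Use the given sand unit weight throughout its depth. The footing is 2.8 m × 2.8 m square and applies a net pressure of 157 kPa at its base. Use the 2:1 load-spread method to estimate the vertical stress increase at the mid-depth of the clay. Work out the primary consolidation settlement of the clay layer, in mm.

S_c ≈ 220 mm

Mid-depth of clay below the ground surface: z = 1.5 + 6.1/2 = 4.55 m.
Total vertical stress at mid-clay: σ_v = 19.4×1.5 + 17.1×3.05 = 81.255 kPa.
Pore pressure: u = 9.81×(4.55 − 1.2) = 32.864 kPa.
Initial effective stress: σ'_0 = σ_v − u = 81.255 − 32.864 = 48.391 kPa.
Stress increase at mid-clay by the 2:1 spreading method:
Δσ = qBL/((B+z)(L+z)) = 157×2.8×2.8/((2.8+4.55)(2.8+4.55)) = 22.785 kPa
Final effective stress: σ'_f = σ'_0 + Δσ = 48.391 + 22.785 = 71.176 kPa.
Normally consolidated clay, so the full stress increment lies on the virgin compression line:
S_c = C_c·H/(1+e₀)·log₁₀(σ'_f/σ'_0) = 0.37×6.1/(1+0.72)×log₁₀(71.176/48.391)
    = 1.3122 × 0.16757 = 0.2199 m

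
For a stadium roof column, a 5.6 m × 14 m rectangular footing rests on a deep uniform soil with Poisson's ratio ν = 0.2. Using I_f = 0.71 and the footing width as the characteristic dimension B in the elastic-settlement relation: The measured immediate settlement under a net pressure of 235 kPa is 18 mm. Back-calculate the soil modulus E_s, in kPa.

S_e = q·B·(1−ν²)/E_s · I_f  ⇒  E_s = q·B·(1−ν²)·I_f / S_e.
E_s = 235 × 5.6 × 0.96 × 0.71 / 0.018 = 49830 kPa

E_s ≈ 49800 kPa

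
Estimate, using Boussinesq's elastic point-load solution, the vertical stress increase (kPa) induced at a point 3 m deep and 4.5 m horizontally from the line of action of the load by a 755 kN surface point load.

Boussinesq vertical stress below a point load on an elastic half-space:
Δσ_z = 3P/(2πz²) · [1 + (r/z)²]^(−5/2)
r/z = 4.5/3 = 1.5; [1+(r/z)²]^(−5/2) = 0.052516.
Δσ_z = 3×755/(2π×3²) × 0.052516 = 40.054 × 0.052516 = 2.103 kPa

Δσ_z ≈ 2.1 kPa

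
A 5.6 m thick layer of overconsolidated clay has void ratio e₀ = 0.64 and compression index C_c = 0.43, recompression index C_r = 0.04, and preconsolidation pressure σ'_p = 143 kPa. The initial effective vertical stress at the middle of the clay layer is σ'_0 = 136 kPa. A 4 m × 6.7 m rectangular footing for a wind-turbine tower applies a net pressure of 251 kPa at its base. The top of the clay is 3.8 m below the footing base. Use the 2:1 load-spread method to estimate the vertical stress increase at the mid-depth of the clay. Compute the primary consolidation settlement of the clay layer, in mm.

Mid-depth of clay below the footing base: z = 3.8 + 5.6/2 = 6.6 m.
Stress increase at mid-clay by the 2:1 spreading method:
Δσ = qBL/((B+z)(L+z)) = 251×4×6.7/((4+6.6)(6.7+6.6)) = 47.715 kPa
Final effective stress: σ'_f = 136 + 47.715 = 183.72 kPa.
σ'_f = 183.72 > σ'_p = 143 kPa, so the stress path crosses the preconsolidation pressure — recompression up to σ'_p, then virgin compression beyond:
S_c = H/(1+e₀)·[C_r·log₁₀(σ'_p/σ'_0) + C_c·log₁₀(σ'_f/σ'_p)]
    = 5.6/1.64 × [0.04×log₁₀(143/136) + 0.43×log₁₀(183.72/143)]
    = 3.4146 × [0.00087189 + 0.046793] = 0.1628 m

S_c ≈ 163 mm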